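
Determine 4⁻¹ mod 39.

10

39 = 9·4 + 3
4 = 1·3 + 1
3 = 3·1 + 0
gcd(4, 39) = 1, so the inverse exists.
Back-substitute for 1:
1 = 1·4 − 1·3
  = −1·39 + 10·4
So 4⁻¹ ≡ 10 (mod 39).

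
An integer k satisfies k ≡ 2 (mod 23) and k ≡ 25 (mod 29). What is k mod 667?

25

23⁻¹ mod 29: 23*24 ≡ 1 (mod 29), so 23⁻¹ ≡ 24.
k = 2 + 23*((25 − 2)*24 mod 29) = 2 + 23*1 = 25.
Check: 25 mod 23 = 2, 25 mod 29 = 25. ✓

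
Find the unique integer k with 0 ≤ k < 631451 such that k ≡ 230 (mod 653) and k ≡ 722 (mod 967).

653⁻¹ mod 967: 653·619 ≡ 1 (mod 967), so 653⁻¹ ≡ 619.
k = 230 + 653·((722 − 230)·619 mod 967) = 230 + 653·910 = 594460.
Check: 594460 mod 653 = 230, 594460 mod 967 = 722. ✓

594460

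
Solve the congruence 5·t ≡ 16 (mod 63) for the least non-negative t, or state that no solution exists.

41

gcd(5, 63) = 1, so a unique solution mod 63 exists.
5⁻¹ ≡ 38 (mod 63).
t ≡ 38·16 ≡ 41 (mod 63).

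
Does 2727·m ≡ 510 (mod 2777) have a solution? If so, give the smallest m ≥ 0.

gcd(2727, 2777) = 1, so a unique solution mod 2777 exists.
2727⁻¹ ≡ 722 (mod 2777).
m ≡ 722·510 ≡ 1656 (mod 2777).

1656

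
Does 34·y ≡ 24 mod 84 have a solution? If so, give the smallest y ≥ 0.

18

gcd(34, 84) = 2, and 2 | 24, so solutions exist.
Divide through by 2: 17·y = 12 (mod 42).
17⁻¹ ≡ 5 (mod 42).
y ≡ 5·12 ≡ 18 (mod 42).
The smallest non-negative solution is y = 18.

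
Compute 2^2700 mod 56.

8

Using repeated squaring:
2^1 ≡ 2 (mod 56)
2^2 ≡ 2^2 = 4 (mod 56)
2^4 ≡ 4^2 = 16 (mod 56)
2^8 ≡ 16^2 = 256 ≡ 32 (mod 56)
2^16 ≡ 32^2 = 1024 ≡ 16 (mod 56)
2^32 ≡ 16^2 = 256 ≡ 32 (mod 56)
2^64 ≡ 32^2 = 1024 ≡ 16 (mod 56)
2^128 ≡ 16^2 = 256 ≡ 32 (mod 56)
2^256 ≡ 32^2 = 1024 ≡ 16 (mod 56)
2^512 ≡ 16^2 = 256 ≡ 32 (mod 56)
2^1024 ≡ 32^2 = 1024 ≡ 16 (mod 56)
2^2048 ≡ 16^2 = 256 ≡ 32 (mod 56)
2^2700 = 2^2048 * 2^512 * 2^128 * 2^8 * 2^4 ≡ 32 * 32 * 32 * 32 * 16 (mod 56).
Accumulate the product:
32 * 32 = 1024 ≡ 16
16 * 32 = 512 ≡ 8
8 * 32 = 256 ≡ 32
32 * 16 = 512 ≡ 8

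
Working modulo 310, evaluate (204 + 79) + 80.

53

204 + 79 = 283
283 + 80 = 363 ≡ 53 (mod 310)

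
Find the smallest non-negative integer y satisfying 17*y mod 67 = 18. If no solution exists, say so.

5

gcd(17, 67) = 1, so a unique solution mod 67 exists.
17⁻¹ ≡ 4 (mod 67).
y ≡ 4*18 ≡ 5 (mod 67).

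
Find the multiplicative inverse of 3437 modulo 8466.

4919

8466 = 2×3437 + 1592
3437 = 2×1592 + 253
1592 = 6×253 + 74
253 = 3×74 + 31
74 = 2×31 + 12
31 = 2×12 + 7
12 = 1×7 + 5
7 = 1×5 + 2
5 = 2×2 + 1
2 = 2×1 + 0
gcd(3437, 8466) = 1, so the inverse exists.
Bézout: 1 = 1440×8466 − 3547×3437.
So 3437⁻¹ ≡ −3547 ≡ 4919 (mod 8466).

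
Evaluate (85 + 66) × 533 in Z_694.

673

85 + 66 = 151
151 × 533 = 80483 ≡ 673 (mod 694)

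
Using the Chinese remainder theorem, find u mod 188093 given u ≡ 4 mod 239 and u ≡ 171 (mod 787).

239⁻¹ mod 787: 239·326 ≡ 1 (mod 787), so 239⁻¹ ≡ 326.
u = 4 + 239·((171 − 4)·326 mod 787) = 4 + 239·139 = 33225.
Check: 33225 mod 239 = 4, 33225 mod 787 = 171. ✓

33225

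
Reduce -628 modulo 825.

197

-628 = -1×825 + 197, so -628 ≡ 197 (mod 825).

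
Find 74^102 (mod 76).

Compute successive squares:
102 in binary is 1100110, i.e. 102 = 64 + 32 + 4 + 2.
74^1 ≡ 74 (mod 76)
74^2 ≡ 74^2 = 5476 ≡ 4 (mod 76)
74^4 ≡ 4^2 = 16 (mod 76)
74^8 ≡ 16^2 = 256 ≡ 28 (mod 76)
74^16 ≡ 28^2 = 784 ≡ 24 (mod 76)
74^32 ≡ 24^2 = 576 ≡ 44 (mod 76)
74^64 ≡ 44^2 = 1936 ≡ 36 (mod 76)
74^102 = 74^64 * 74^32 * 74^4 * 74^2 ≡ 36 * 44 * 16 * 4 (mod 76).
Accumulate the product:
36 * 44 = 1584 ≡ 64
64 * 16 = 1024 ≡ 36
36 * 4 = 144 ≡ 68

68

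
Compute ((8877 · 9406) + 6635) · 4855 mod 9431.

8877 · 9406 = 83497062 ≡ 4419 (mod 9431)
4419 + 6635 = 11054 ≡ 1623 (mod 9431)
1623 · 4855 = 7879665 ≡ 4780 (mod 9431)

4780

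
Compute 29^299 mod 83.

9

299 in binary is 100101011, i.e. 299 = 256 + 32 + 8 + 2 + 1.
29^1 ≡ 29 (mod 83)
29^2 ≡ 29^2 = 841 ≡ 11 (mod 83)
29^4 ≡ 11^2 = 121 ≡ 38 (mod 83)
29^8 ≡ 38^2 = 1444 ≡ 33 (mod 83)
29^16 ≡ 33^2 = 1089 ≡ 10 (mod 83)
29^32 ≡ 10^2 = 100 ≡ 17 (mod 83)
29^64 ≡ 17^2 = 289 ≡ 40 (mod 83)
29^128 ≡ 40^2 = 1600 ≡ 23 (mod 83)
29^256 ≡ 23^2 = 529 ≡ 31 (mod 83)
29^299 = 29^256 · 29^32 · 29^8 · 29^2 · 29^1 ≡ 31 · 17 · 33 · 11 · 29 (mod 83).
Accumulate the product:
31 · 17 = 527 ≡ 29
29 · 33 = 957 ≡ 44
44 · 11 = 484 ≡ 69
69 · 29 = 2001 ≡ 9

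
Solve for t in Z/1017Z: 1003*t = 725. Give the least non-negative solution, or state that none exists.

602

gcd(1003, 1017) = 1, so a unique solution mod 1017 exists.
1003⁻¹ ≡ 799 (mod 1017).
t ≡ 799*725 ≡ 602 (mod 1017).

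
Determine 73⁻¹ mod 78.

78 = 1·73 + 5
73 = 14·5 + 3
5 = 1·3 + 2
3 = 1·2 + 1
2 = 2·1 + 0
gcd(73, 78) = 1, so the inverse exists.
Back-substitute for 1:
1 = 1·3 − 1·2
  = −1·5 + 2·3
  = 2·73 − 29·5
  = −29·78 + 31·73
So 73⁻¹ ≡ 31 (mod 78).

31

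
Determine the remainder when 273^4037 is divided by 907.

250

Compute successive squares:
4037 in binary is 111111000101, i.e. 4037 = 2048 + 1024 + 512 + 256 + 128 + 64 + 4 + 1.
273^1 ≡ 273 (mod 907)
273^2 ≡ 273^2 = 74529 ≡ 155 (mod 907)
273^4 ≡ 155^2 = 24025 ≡ 443 (mod 907)
273^8 ≡ 443^2 = 196249 ≡ 337 (mod 907)
273^16 ≡ 337^2 = 113569 ≡ 194 (mod 907)
273^32 ≡ 194^2 = 37636 ≡ 449 (mod 907)
273^64 ≡ 449^2 = 201601 ≡ 247 (mod 907)
273^128 ≡ 247^2 = 61009 ≡ 240 (mod 907)
273^256 ≡ 240^2 = 57600 ≡ 459 (mod 907)
273^512 ≡ 459^2 = 210681 ≡ 257 (mod 907)
273^1024 ≡ 257^2 = 66049 ≡ 745 (mod 907)
273^2048 ≡ 745^2 = 555025 ≡ 848 (mod 907)
273^4037 = 273^2048 × 273^1024 × 273^512 × 273^256 × 273^128 × 273^64 × 273^4 × 273^1 ≡ 848 × 745 × 257 × 459 × 240 × 247 × 443 × 273 (mod 907).
Accumulate the product:
848 × 745 = 631760 ≡ 488
488 × 257 = 125416 ≡ 250
250 × 459 = 114750 ≡ 468
468 × 240 = 112320 ≡ 759
759 × 247 = 187473 ≡ 631
631 × 443 = 279533 ≡ 177
177 × 273 = 48321 ≡ 250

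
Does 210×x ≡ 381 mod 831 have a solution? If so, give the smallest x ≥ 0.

77

gcd(210, 831) = 3, and 3 | 381, so solutions exist.
Divide through by 3: 70×x = 127 (mod 277).
70⁻¹ ≡ 186 (mod 277).
x ≡ 186×127 ≡ 77 (mod 277).
The smallest non-negative solution is x = 77.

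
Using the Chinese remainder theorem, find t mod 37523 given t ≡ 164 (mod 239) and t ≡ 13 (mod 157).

16655

239⁻¹ mod 157: 239*90 ≡ 1 (mod 157), so 239⁻¹ ≡ 90.
t = 164 + 239*((13 − 164)*90 mod 157) = 164 + 239*69 = 16655.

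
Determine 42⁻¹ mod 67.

8

By the extended Euclidean algorithm:
67 = 1·42 + 25
42 = 1·25 + 17
25 = 1·17 + 8
17 = 2·8 + 1
8 = 8·1 + 0
gcd(42, 67) = 1, so the inverse exists.
Bézout: 1 = −5·67 + 8·42.
So 42⁻¹ ≡ 8 (mod 67).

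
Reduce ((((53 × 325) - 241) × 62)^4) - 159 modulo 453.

370

53 × 325 = 17225 ≡ 11 (mod 453)
11 - 241 = -230 ≡ 223 (mod 453)
223 × 62 = 13826 ≡ 236 (mod 453)
(236)^4 ≡ 76 (mod 453)
76 - 159 = -83 ≡ 370 (mod 453)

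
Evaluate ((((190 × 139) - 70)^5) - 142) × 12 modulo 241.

190 × 139 = 26410 ≡ 141 (mod 241)
141 - 70 = 71
(71)^5 ≡ 203 (mod 241)
203 - 142 = 61
61 × 12 = 732 ≡ 9 (mod 241)

9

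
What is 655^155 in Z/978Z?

155 in binary is 10011011, i.e. 155 = 128 + 16 + 8 + 2 + 1.
655^1 ≡ 655 (mod 978)
655^2 ≡ 655^2 = 429025 ≡ 661 (mod 978)
655^4 ≡ 661^2 = 436921 ≡ 733 (mod 978)
655^8 ≡ 733^2 = 537289 ≡ 367 (mod 978)
655^16 ≡ 367^2 = 134689 ≡ 703 (mod 978)
655^32 ≡ 703^2 = 494209 ≡ 319 (mod 978)
655^64 ≡ 319^2 = 101761 ≡ 49 (mod 978)
655^128 ≡ 49^2 = 2401 ≡ 445 (mod 978)
655^155 = 655^128 × 655^16 × 655^8 × 655^2 × 655^1 ≡ 445 × 703 × 367 × 661 × 655 (mod 978).
Accumulate the product:
445 × 703 = 312835 ≡ 853
853 × 367 = 313051 ≡ 91
91 × 661 = 60151 ≡ 493
493 × 655 = 322915 ≡ 175

175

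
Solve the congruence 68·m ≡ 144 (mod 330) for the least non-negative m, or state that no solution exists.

138

gcd(68, 330) = 2, and 2 | 144, so solutions exist.
Divide through by 2: 34·m ≡ 72 (mod 165).
34⁻¹ ≡ 34 (mod 165).
m ≡ 34·72 ≡ 138 (mod 165).
The smallest non-negative solution is m = 138.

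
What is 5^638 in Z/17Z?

Compute successive squares:
5^1 ≡ 5 (mod 17)
5^2 ≡ 5^2 = 25 ≡ 8 (mod 17)
5^4 ≡ 8^2 = 64 ≡ 13 (mod 17)
5^8 ≡ 13^2 = 169 ≡ 16 (mod 17)
5^16 ≡ 16^2 = 256 ≡ 1 (mod 17)
5^32 ≡ 1^2 = 1 (mod 17)
5^64 ≡ 1^2 = 1 (mod 17)
5^128 ≡ 1^2 = 1 (mod 17)
5^256 ≡ 1^2 = 1 (mod 17)
5^512 ≡ 1^2 = 1 (mod 17)
5^638 = 5^512 · 5^64 · 5^32 · 5^16 · 5^8 · 5^4 · 5^2 ≡ 1 · 1 · 1 · 1 · 16 · 13 · 8 (mod 17).
Accumulate the product:
1 · 1 = 1
1 · 1 = 1
1 · 1 = 1
1 · 16 = 16
16 · 13 = 208 ≡ 4
4 · 8 = 32 ≡ 15

15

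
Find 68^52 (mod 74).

By square-and-multiply:
52 in binary is 110100, i.e. 52 = 32 + 16 + 4.
68^1 ≡ 68 (mod 74)
68^2 ≡ 68^2 = 4624 ≡ 36 (mod 74)
68^4 ≡ 36^2 = 1296 ≡ 38 (mod 74)
68^8 ≡ 38^2 = 1444 ≡ 38 (mod 74)
68^16 ≡ 38^2 = 1444 ≡ 38 (mod 74)
68^32 ≡ 38^2 = 1444 ≡ 38 (mod 74)
68^52 = 68^32 * 68^16 * 68^4 ≡ 38 * 38 * 38 (mod 74).
Accumulate the product:
38 * 38 = 1444 ≡ 38
38 * 38 = 1444 ≡ 38

38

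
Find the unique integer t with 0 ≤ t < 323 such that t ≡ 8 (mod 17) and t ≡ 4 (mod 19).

17⁻¹ mod 19: 17·9 ≡ 1 (mod 19), so 17⁻¹ ≡ 9.
t = 8 + 17·((4 − 8)·9 mod 19) = 8 + 17·2 = 42.

42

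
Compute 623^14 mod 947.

152

Using repeated squaring:
14 in binary is 1110, i.e. 14 = 8 + 4 + 2.
623^1 ≡ 623 (mod 947)
623^2 ≡ 623^2 = 388129 ≡ 806 (mod 947)
623^4 ≡ 806^2 = 649636 ≡ 941 (mod 947)
623^8 ≡ 941^2 = 885481 ≡ 36 (mod 947)
623^14 = 623^8 * 623^4 * 623^2 ≡ 36 * 941 * 806 (mod 947).
Accumulate the product:
36 * 941 = 33876 ≡ 731
731 * 806 = 589186 ≡ 152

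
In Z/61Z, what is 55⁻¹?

By the extended Euclidean algorithm:
61 = 1*55 + 6
55 = 9*6 + 1
6 = 6*1 + 0
gcd(55, 61) = 1, so the inverse exists.
Bézout: 1 = −9*61 + 10*55.
So 55⁻¹ ≡ 10 (mod 61).

10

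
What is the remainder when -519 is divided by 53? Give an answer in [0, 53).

-519 = -10*53 + 11, so -519 ≡ 11 (mod 53).

11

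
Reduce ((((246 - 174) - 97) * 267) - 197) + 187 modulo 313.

201

246 - 174 = 72
72 - 97 = -25 ≡ 288 (mod 313)
288 * 267 = 76896 ≡ 211 (mod 313)
211 - 197 = 14
14 + 187 = 201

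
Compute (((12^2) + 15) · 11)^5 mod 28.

13

(12)^2 ≡ 4 (mod 28)
4 + 15 = 19
19 · 11 = 209 ≡ 13 (mod 28)
(13)^5 ≡ 13 (mod 28)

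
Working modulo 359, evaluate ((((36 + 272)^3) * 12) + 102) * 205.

36 + 272 = 308
(308)^3 ≡ 179 (mod 359)
179 * 12 = 2148 ≡ 353 (mod 359)
353 + 102 = 455 ≡ 96 (mod 359)
96 * 205 = 19680 ≡ 294 (mod 359)

294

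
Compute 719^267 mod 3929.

719^1 ≡ 719 (mod 3929)
719^2 ≡ 719^2 = 516961 ≡ 2262 (mod 3929)
719^4 ≡ 2262^2 = 5116644 ≡ 1086 (mod 3929)
719^8 ≡ 1086^2 = 1179396 ≡ 696 (mod 3929)
719^16 ≡ 696^2 = 484416 ≡ 1149 (mod 3929)
719^32 ≡ 1149^2 = 1320201 ≡ 57 (mod 3929)
719^64 ≡ 57^2 = 3249 (mod 3929)
719^128 ≡ 3249^2 = 10556001 ≡ 2707 (mod 3929)
719^256 ≡ 2707^2 = 7327849 ≡ 264 (mod 3929)
719^267 = 719^256 · 719^8 · 719^2 · 719^1 ≡ 264 · 696 · 2262 · 719 (mod 3929).
Accumulate the product:
264 · 696 = 183744 ≡ 3010
3010 · 2262 = 6808620 ≡ 3592
3592 · 719 = 2582648 ≡ 1295

1295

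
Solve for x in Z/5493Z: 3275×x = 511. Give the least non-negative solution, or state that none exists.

4148

gcd(3275, 5493) = 1, so a unique solution mod 5493 exists.
3275⁻¹ ≡ 2588 (mod 5493).
x ≡ 2588×511 ≡ 4148 (mod 5493).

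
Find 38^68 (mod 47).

Compute successive squares:
38^1 ≡ 38 (mod 47)
38^2 ≡ 38^2 = 1444 ≡ 34 (mod 47)
38^4 ≡ 34^2 = 1156 ≡ 28 (mod 47)
38^8 ≡ 28^2 = 784 ≡ 32 (mod 47)
38^16 ≡ 32^2 = 1024 ≡ 37 (mod 47)
38^32 ≡ 37^2 = 1369 ≡ 6 (mod 47)
38^64 ≡ 6^2 = 36 (mod 47)
38^68 = 38^64 · 38^4 ≡ 36 · 28 (mod 47).
36 · 28 = 1008 ≡ 21 (mod 47).

21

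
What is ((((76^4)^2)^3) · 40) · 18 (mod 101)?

49

(76)^4 ≡ 58 (mod 101)
(58)^2 ≡ 31 (mod 101)
(31)^3 ≡ 97 (mod 101)
97 · 40 = 3880 ≡ 42 (mod 101)
42 · 18 = 756 ≡ 49 (mod 101)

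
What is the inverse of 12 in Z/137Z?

Apply the Euclidean algorithm and back-substitute:
137 = 11*12 + 5
12 = 2*5 + 2
5 = 2*2 + 1
2 = 2*1 + 0
gcd(12, 137) = 1, so the inverse exists.
Back-substitute for 1:
1 = 1*5 − 2*2
  = −2*12 + 5*5
  = 5*137 − 57*12
So 12⁻¹ ≡ −57 ≡ 80 (mod 137).

80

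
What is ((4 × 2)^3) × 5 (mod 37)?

7

4 × 2 = 8
(8)^3 ≡ 31 (mod 37)
31 × 5 = 155 ≡ 7 (mod 37)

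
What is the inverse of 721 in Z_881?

446

Apply the Euclidean algorithm and back-substitute:
881 = 1*721 + 160
721 = 4*160 + 81
160 = 1*81 + 79
81 = 1*79 + 2
79 = 39*2 + 1
2 = 2*1 + 0
gcd(721, 881) = 1, so the inverse exists.
Bézout: 1 = 356*881 − 435*721.
So 721⁻¹ ≡ −435 ≡ 446 (mod 881).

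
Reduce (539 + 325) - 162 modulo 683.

539 + 325 = 864 ≡ 181 (mod 683)
181 - 162 = 19

19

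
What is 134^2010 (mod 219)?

Using repeated squaring:
2010 in binary is 11111011010, i.e. 2010 = 1024 + 512 + 256 + 128 + 64 + 16 + 8 + 2.
134^1 ≡ 134 (mod 219)
134^2 ≡ 134^2 = 17956 ≡ 217 (mod 219)
134^4 ≡ 217^2 = 47089 ≡ 4 (mod 219)
134^8 ≡ 4^2 = 16 (mod 219)
134^16 ≡ 16^2 = 256 ≡ 37 (mod 219)
134^32 ≡ 37^2 = 1369 ≡ 55 (mod 219)
134^64 ≡ 55^2 = 3025 ≡ 178 (mod 219)
134^128 ≡ 178^2 = 31684 ≡ 148 (mod 219)
134^256 ≡ 148^2 = 21904 ≡ 4 (mod 219)
134^512 ≡ 4^2 = 16 (mod 219)
134^1024 ≡ 16^2 = 256 ≡ 37 (mod 219)
134^2010 = 134^1024 · 134^512 · 134^256 · 134^128 · 134^64 · 134^16 · 134^8 · 134^2 ≡ 37 · 16 · 4 · 148 · 178 · 37 · 16 · 217 (mod 219).
Accumulate the product:
37 · 16 = 592 ≡ 154
154 · 4 = 616 ≡ 178
178 · 148 = 26344 ≡ 64
64 · 178 = 11392 ≡ 4
4 · 37 = 148
148 · 16 = 2368 ≡ 178
178 · 217 = 38626 ≡ 82

82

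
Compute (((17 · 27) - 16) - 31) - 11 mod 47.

17 · 27 = 459 ≡ 36 (mod 47)
36 - 16 = 20
20 - 31 = -11 ≡ 36 (mod 47)
36 - 11 = 25

25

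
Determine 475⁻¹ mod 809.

700

Run the extended Euclidean algorithm:
809 = 1×475 + 334
475 = 1×334 + 141
334 = 2×141 + 52
141 = 2×52 + 37
52 = 1×37 + 15
37 = 2×15 + 7
15 = 2×7 + 1
7 = 7×1 + 0
gcd(475, 809) = 1, so the inverse exists.
Bézout: 1 = 64×809 − 109×475.
So 475⁻¹ ≡ −109 ≡ 700 (mod 809).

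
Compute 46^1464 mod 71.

54

By square-and-multiply:
1464 in binary is 10110111000, i.e. 1464 = 1024 + 256 + 128 + 32 + 16 + 8.
46^1 ≡ 46 (mod 71)
46^2 ≡ 46^2 = 2116 ≡ 57 (mod 71)
46^4 ≡ 57^2 = 3249 ≡ 54 (mod 71)
46^8 ≡ 54^2 = 2916 ≡ 5 (mod 71)
46^16 ≡ 5^2 = 25 (mod 71)
46^32 ≡ 25^2 = 625 ≡ 57 (mod 71)
46^64 ≡ 57^2 = 3249 ≡ 54 (mod 71)
46^128 ≡ 54^2 = 2916 ≡ 5 (mod 71)
46^256 ≡ 5^2 = 25 (mod 71)
46^512 ≡ 25^2 = 625 ≡ 57 (mod 71)
46^1024 ≡ 57^2 = 3249 ≡ 54 (mod 71)
46^1464 = 46^1024 · 46^256 · 46^128 · 46^32 · 46^16 · 46^8 ≡ 54 · 25 · 5 · 57 · 25 · 5 (mod 71).
Accumulate the product:
54 · 25 = 1350 ≡ 1
1 · 5 = 5
5 · 57 = 285 ≡ 1
1 · 25 = 25
25 · 5 = 125 ≡ 54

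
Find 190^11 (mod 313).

92

By square-and-multiply:
11 in binary is 1011, i.e. 11 = 8 + 2 + 1.
190^1 ≡ 190 (mod 313)
190^2 ≡ 190^2 = 36100 ≡ 105 (mod 313)
190^4 ≡ 105^2 = 11025 ≡ 70 (mod 313)
190^8 ≡ 70^2 = 4900 ≡ 205 (mod 313)
190^11 = 190^8 × 190^2 × 190^1 ≡ 205 × 105 × 190 (mod 313).
Accumulate the product:
205 × 105 = 21525 ≡ 241
241 × 190 = 45790 ≡ 92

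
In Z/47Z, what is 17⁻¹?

Apply the Euclidean algorithm and back-substitute:
47 = 2*17 + 13
17 = 1*13 + 4
13 = 3*4 + 1
4 = 4*1 + 0
gcd(17, 47) = 1, so the inverse exists.
Bézout: 1 = 4*47 − 11*17.
So 17⁻¹ ≡ −11 ≡ 36 (mod 47).

36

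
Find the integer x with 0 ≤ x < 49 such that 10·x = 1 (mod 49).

By the extended Euclidean algorithm:
49 = 4*10 + 9
10 = 1*9 + 1
9 = 9*1 + 0
gcd(10, 49) = 1, so the inverse exists.
Back-substitute for 1:
1 = 1*10 − 1*9
  = −1*49 + 5*10
So 10⁻¹ ≡ 5 (mod 49).

5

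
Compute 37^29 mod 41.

10

Compute successive squares:
29 in binary is 11101, i.e. 29 = 16 + 8 + 4 + 1.
37^1 ≡ 37 (mod 41)
37^2 ≡ 37^2 = 1369 ≡ 16 (mod 41)
37^4 ≡ 16^2 = 256 ≡ 10 (mod 41)
37^8 ≡ 10^2 = 100 ≡ 18 (mod 41)
37^16 ≡ 18^2 = 324 ≡ 37 (mod 41)
37^29 = 37^16 * 37^8 * 37^4 * 37^1 ≡ 37 * 18 * 10 * 37 (mod 41).
Accumulate the product:
37 * 18 = 666 ≡ 10
10 * 10 = 100 ≡ 18
18 * 37 = 666 ≡ 10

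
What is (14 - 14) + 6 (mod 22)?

6

14 - 14 = 0
0 + 6 = 6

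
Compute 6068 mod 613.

551

6068 = 9*613 + 551, so 6068 ≡ 551 (mod 613).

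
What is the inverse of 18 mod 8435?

6092

Run the extended Euclidean algorithm:
8435 = 468·18 + 11
18 = 1·11 + 7
11 = 1·7 + 4
7 = 1·4 + 3
4 = 1·3 + 1
3 = 3·1 + 0
gcd(18, 8435) = 1, so the inverse exists.
Back-substitute for 1:
1 = 1·4 − 1·3
  = −1·7 + 2·4
  = 2·11 − 3·7
  = −3·18 + 5·11
  = 5·8435 − 2343·18
So 18⁻¹ ≡ −2343 ≡ 6092 (mod 8435).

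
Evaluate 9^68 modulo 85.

16

By square-and-multiply:
68 in binary is 1000100, i.e. 68 = 64 + 4.
9^1 ≡ 9 (mod 85)
9^2 ≡ 9^2 = 81 (mod 85)
9^4 ≡ 81^2 = 6561 ≡ 16 (mod 85)
9^8 ≡ 16^2 = 256 ≡ 1 (mod 85)
9^16 ≡ 1^2 = 1 (mod 85)
9^32 ≡ 1^2 = 1 (mod 85)
9^64 ≡ 1^2 = 1 (mod 85)
9^68 = 9^64 · 9^4 ≡ 1 · 16 (mod 85).
1 · 16 = 16 ≡ 16 (mod 85).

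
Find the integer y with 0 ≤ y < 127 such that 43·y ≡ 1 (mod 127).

65

Apply the Euclidean algorithm and back-substitute:
127 = 2×43 + 41
43 = 1×41 + 2
41 = 20×2 + 1
2 = 2×1 + 0
gcd(43, 127) = 1, so the inverse exists.
Back-substitute for 1:
1 = 1×41 − 20×2
  = −20×43 + 21×41
  = 21×127 − 62×43
So 43⁻¹ ≡ −62 ≡ 65 (mod 127).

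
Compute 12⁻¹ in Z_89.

52

By the extended Euclidean algorithm:
89 = 7·12 + 5
12 = 2·5 + 2
5 = 2·2 + 1
2 = 2·1 + 0
gcd(12, 89) = 1, so the inverse exists.
Bézout: 1 = 5·89 − 37·12.
So 12⁻¹ ≡ −37 ≡ 52 (mod 89).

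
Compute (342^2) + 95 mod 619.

68

(342)^2 ≡ 592 (mod 619)
592 + 95 = 687 ≡ 68 (mod 619)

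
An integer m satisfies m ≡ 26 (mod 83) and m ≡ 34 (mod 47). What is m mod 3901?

83⁻¹ mod 47: 83×17 ≡ 1 (mod 47), so 83⁻¹ ≡ 17.
m = 26 + 83×((34 − 26)×17 mod 47) = 26 + 83×42 = 3512.

3512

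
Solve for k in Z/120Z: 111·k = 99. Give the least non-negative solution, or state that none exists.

gcd(111, 120) = 3, and 3 | 99, so solutions exist.
Divide through by 3: 37·k ≡ 33 mod 40.
37⁻¹ ≡ 13 (mod 40).
k ≡ 13·33 ≡ 29 (mod 40).
The smallest non-negative solution is k = 29.

29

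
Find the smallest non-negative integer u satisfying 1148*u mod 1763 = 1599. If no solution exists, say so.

6

gcd(1148, 1763) = 41, and 41 | 1599, so solutions exist.
Divide through by 41: 28*u ≡ 39 (mod 43).
28⁻¹ ≡ 20 (mod 43).
u ≡ 20*39 ≡ 6 (mod 43).
The smallest non-negative solution is u = 6.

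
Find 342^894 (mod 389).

87

894 in binary is 1101111110, i.e. 894 = 512 + 256 + 64 + 32 + 16 + 8 + 4 + 2.
342^1 ≡ 342 (mod 389)
342^2 ≡ 342^2 = 116964 ≡ 264 (mod 389)
342^4 ≡ 264^2 = 69696 ≡ 65 (mod 389)
342^8 ≡ 65^2 = 4225 ≡ 335 (mod 389)
342^16 ≡ 335^2 = 112225 ≡ 193 (mod 389)
342^32 ≡ 193^2 = 37249 ≡ 294 (mod 389)
342^64 ≡ 294^2 = 86436 ≡ 78 (mod 389)
342^128 ≡ 78^2 = 6084 ≡ 249 (mod 389)
342^256 ≡ 249^2 = 62001 ≡ 150 (mod 389)
342^512 ≡ 150^2 = 22500 ≡ 327 (mod 389)
342^894 = 342^512 × 342^256 × 342^64 × 342^32 × 342^16 × 342^8 × 342^4 × 342^2 ≡ 327 × 150 × 78 × 294 × 193 × 335 × 65 × 264 (mod 389).
Accumulate the product:
327 × 150 = 49050 ≡ 36
36 × 78 = 2808 ≡ 85
85 × 294 = 24990 ≡ 94
94 × 193 = 18142 ≡ 248
248 × 335 = 83080 ≡ 223
223 × 65 = 14495 ≡ 102
102 × 264 = 26928 ≡ 87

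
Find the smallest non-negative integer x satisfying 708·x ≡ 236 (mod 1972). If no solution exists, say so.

329

gcd(708, 1972) = 4, and 4 | 236, so solutions exist.
Divide through by 4: 177·x ≡ 59 mod 493.
177⁻¹ ≡ 39 (mod 493).
x ≡ 39·59 ≡ 329 (mod 493).
The smallest non-negative solution is x = 329.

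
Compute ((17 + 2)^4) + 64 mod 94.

7

17 + 2 = 19
(19)^4 ≡ 37 (mod 94)
37 + 64 = 101 ≡ 7 (mod 94)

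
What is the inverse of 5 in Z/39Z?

By the extended Euclidean algorithm:
39 = 7×5 + 4
5 = 1×4 + 1
4 = 4×1 + 0
gcd(5, 39) = 1, so the inverse exists.
Back-substitute for 1:
1 = 1×5 − 1×4
  = −1×39 + 8×5
So 5⁻¹ ≡ 8 (mod 39).

8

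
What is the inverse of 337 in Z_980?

980 = 2·337 + 306
337 = 1·306 + 31
306 = 9·31 + 27
31 = 1·27 + 4
27 = 6·4 + 3
4 = 1·3 + 1
3 = 3·1 + 0
gcd(337, 980) = 1, so the inverse exists.
Back-substitute for 1:
1 = 1·4 − 1·3
  = −1·27 + 7·4
  = 7·31 − 8·27
  = −8·306 + 79·31
  = 79·337 − 87·306
  = −87·980 + 253·337
So 337⁻¹ ≡ 253 (mod 980).

253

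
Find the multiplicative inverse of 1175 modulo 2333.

1098

By the extended Euclidean algorithm:
2333 = 1*1175 + 1158
1175 = 1*1158 + 17
1158 = 68*17 + 2
17 = 8*2 + 1
2 = 2*1 + 0
gcd(1175, 2333) = 1, so the inverse exists.
Back-substitute for 1:
1 = 1*17 − 8*2
  = −8*1158 + 545*17
  = 545*1175 − 553*1158
  = −553*2333 + 1098*1175
So 1175⁻¹ ≡ 1098 (mod 2333).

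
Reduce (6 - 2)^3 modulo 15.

6 - 2 = 4
(4)^3 ≡ 4 (mod 15)

4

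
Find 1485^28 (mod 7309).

Compute successive squares:
28 in binary is 11100, i.e. 28 = 16 + 8 + 4.
1485^1 ≡ 1485 (mod 7309)
1485^2 ≡ 1485^2 = 2205225 ≡ 5216 (mod 7309)
1485^4 ≡ 5216^2 = 27206656 ≡ 2558 (mod 7309)
1485^8 ≡ 2558^2 = 6543364 ≡ 1809 (mod 7309)
1485^16 ≡ 1809^2 = 3272481 ≡ 5358 (mod 7309)
1485^28 = 1485^16 · 1485^8 · 1485^4 ≡ 5358 · 1809 · 2558 (mod 7309).
Accumulate the product:
5358 · 1809 = 9692622 ≡ 888
888 · 2558 = 2271504 ≡ 5714

5714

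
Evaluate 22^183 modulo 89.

Using repeated squaring:
183 in binary is 10110111, i.e. 183 = 128 + 32 + 16 + 4 + 2 + 1.
22^1 ≡ 22 (mod 89)
22^2 ≡ 22^2 = 484 ≡ 39 (mod 89)
22^4 ≡ 39^2 = 1521 ≡ 8 (mod 89)
22^8 ≡ 8^2 = 64 (mod 89)
22^16 ≡ 64^2 = 4096 ≡ 2 (mod 89)
22^32 ≡ 2^2 = 4 (mod 89)
22^64 ≡ 4^2 = 16 (mod 89)
22^128 ≡ 16^2 = 256 ≡ 78 (mod 89)
22^183 = 22^128 * 22^32 * 22^16 * 22^4 * 22^2 * 22^1 ≡ 78 * 4 * 2 * 8 * 39 * 22 (mod 89).
Accumulate the product:
78 * 4 = 312 ≡ 45
45 * 2 = 90 ≡ 1
1 * 8 = 8
8 * 39 = 312 ≡ 45
45 * 22 = 990 ≡ 11

11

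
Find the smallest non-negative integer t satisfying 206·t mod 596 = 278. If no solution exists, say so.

gcd(206, 596) = 2, and 2 | 278, so solutions exist.
Divide through by 2: 103·t ≡ 139 (mod 298).
103⁻¹ ≡ 217 (mod 298).
t ≡ 217·139 ≡ 65 (mod 298).
The smallest non-negative solution is t = 65.

65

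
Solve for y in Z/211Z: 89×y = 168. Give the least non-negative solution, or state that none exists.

9

gcd(89, 211) = 1, so a unique solution mod 211 exists.
89⁻¹ ≡ 147 (mod 211).
y ≡ 147×168 ≡ 9 (mod 211).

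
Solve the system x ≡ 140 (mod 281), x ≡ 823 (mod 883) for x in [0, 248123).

281⁻¹ mod 883: 281×22 ≡ 1 (mod 883), so 281⁻¹ ≡ 22.
x = 140 + 281×((823 − 140)×22 mod 883) = 140 + 281×15 = 4355.

4355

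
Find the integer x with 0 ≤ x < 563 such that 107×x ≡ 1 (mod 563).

Apply the Euclidean algorithm and back-substitute:
563 = 5×107 + 28
107 = 3×28 + 23
28 = 1×23 + 5
23 = 4×5 + 3
5 = 1×3 + 2
3 = 1×2 + 1
2 = 2×1 + 0
gcd(107, 563) = 1, so the inverse exists.
Bézout: 1 = −42×563 + 221×107.
So 107⁻¹ ≡ 221 (mod 563).

221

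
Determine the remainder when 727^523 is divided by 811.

Using repeated squaring:
523 in binary is 1000001011, i.e. 523 = 512 + 8 + 2 + 1.
727^1 ≡ 727 (mod 811)
727^2 ≡ 727^2 = 528529 ≡ 568 (mod 811)
727^4 ≡ 568^2 = 322624 ≡ 657 (mod 811)
727^8 ≡ 657^2 = 431649 ≡ 197 (mod 811)
727^16 ≡ 197^2 = 38809 ≡ 692 (mod 811)
727^32 ≡ 692^2 = 478864 ≡ 374 (mod 811)
727^64 ≡ 374^2 = 139876 ≡ 384 (mod 811)
727^128 ≡ 384^2 = 147456 ≡ 665 (mod 811)
727^256 ≡ 665^2 = 442225 ≡ 230 (mod 811)
727^512 ≡ 230^2 = 52900 ≡ 185 (mod 811)
727^523 = 727^512 · 727^8 · 727^2 · 727^1 ≡ 185 · 197 · 568 · 727 (mod 811).
Accumulate the product:
185 · 197 = 36445 ≡ 761
761 · 568 = 432248 ≡ 796
796 · 727 = 578692 ≡ 449

449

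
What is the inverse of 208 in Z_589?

303

589 = 2·208 + 173
208 = 1·173 + 35
173 = 4·35 + 33
35 = 1·33 + 2
33 = 16·2 + 1
2 = 2·1 + 0
gcd(208, 589) = 1, so the inverse exists.
Back-substitute for 1:
1 = 1·33 − 16·2
  = −16·35 + 17·33
  = 17·173 − 84·35
  = −84·208 + 101·173
  = 101·589 − 286·208
So 208⁻¹ ≡ −286 ≡ 303 (mod 589).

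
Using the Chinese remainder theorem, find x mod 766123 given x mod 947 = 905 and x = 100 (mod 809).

123068

947⁻¹ mod 809: 947×639 ≡ 1 (mod 809), so 947⁻¹ ≡ 639.
x = 905 + 947×((100 − 905)×639 mod 809) = 905 + 947×129 = 123068.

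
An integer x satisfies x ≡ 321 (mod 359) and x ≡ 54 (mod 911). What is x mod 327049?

359⁻¹ mod 911: 359×236 ≡ 1 (mod 911), so 359⁻¹ ≡ 236.
x = 321 + 359×((54 − 321)×236 mod 911) = 321 + 359×758 = 272443.
Check: 272443 mod 359 = 321, 272443 mod 911 = 54. ✓

272443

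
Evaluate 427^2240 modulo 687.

Compute successive squares:
2240 in binary is 100011000000, i.e. 2240 = 2048 + 128 + 64.
427^1 ≡ 427 (mod 687)
427^2 ≡ 427^2 = 182329 ≡ 274 (mod 687)
427^4 ≡ 274^2 = 75076 ≡ 193 (mod 687)
427^8 ≡ 193^2 = 37249 ≡ 151 (mod 687)
427^16 ≡ 151^2 = 22801 ≡ 130 (mod 687)
427^32 ≡ 130^2 = 16900 ≡ 412 (mod 687)
427^64 ≡ 412^2 = 169744 ≡ 55 (mod 687)
427^128 ≡ 55^2 = 3025 ≡ 277 (mod 687)
427^256 ≡ 277^2 = 76729 ≡ 472 (mod 687)
427^512 ≡ 472^2 = 222784 ≡ 196 (mod 687)
427^1024 ≡ 196^2 = 38416 ≡ 631 (mod 687)
427^2048 ≡ 631^2 = 398161 ≡ 388 (mod 687)
427^2240 = 427^2048 × 427^128 × 427^64 ≡ 388 × 277 × 55 (mod 687).
Accumulate the product:
388 × 277 = 107476 ≡ 304
304 × 55 = 16720 ≡ 232

232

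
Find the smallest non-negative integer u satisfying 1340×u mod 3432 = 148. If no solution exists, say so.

707

gcd(1340, 3432) = 4, and 4 | 148, so solutions exist.
Divide through by 4: 335×u mod 858 = 37.
335⁻¹ ≡ 251 (mod 858).
u ≡ 251×37 ≡ 707 (mod 858).
The smallest non-negative solution is u = 707.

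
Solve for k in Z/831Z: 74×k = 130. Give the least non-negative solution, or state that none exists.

698

gcd(74, 831) = 1, so a unique solution mod 831 exists.
74⁻¹ ≡ 146 (mod 831).
k ≡ 146×130 ≡ 698 (mod 831).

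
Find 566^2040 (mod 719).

529

566^1 ≡ 566 (mod 719)
566^2 ≡ 566^2 = 320356 ≡ 401 (mod 719)
566^4 ≡ 401^2 = 160801 ≡ 464 (mod 719)
566^8 ≡ 464^2 = 215296 ≡ 315 (mod 719)
566^16 ≡ 315^2 = 99225 ≡ 3 (mod 719)
566^32 ≡ 3^2 = 9 (mod 719)
566^64 ≡ 9^2 = 81 (mod 719)
566^128 ≡ 81^2 = 6561 ≡ 90 (mod 719)
566^256 ≡ 90^2 = 8100 ≡ 191 (mod 719)
566^512 ≡ 191^2 = 36481 ≡ 531 (mod 719)
566^1024 ≡ 531^2 = 281961 ≡ 113 (mod 719)
566^2040 = 566^1024 · 566^512 · 566^256 · 566^128 · 566^64 · 566^32 · 566^16 · 566^8 ≡ 113 · 531 · 191 · 90 · 81 · 9 · 3 · 315 (mod 719).
Accumulate the product:
113 · 531 = 60003 ≡ 326
326 · 191 = 62266 ≡ 432
432 · 90 = 38880 ≡ 54
54 · 81 = 4374 ≡ 60
60 · 9 = 540
540 · 3 = 1620 ≡ 182
182 · 315 = 57330 ≡ 529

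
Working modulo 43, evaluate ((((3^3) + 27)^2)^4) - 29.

25

(3)^3 ≡ 27 (mod 43)
27 + 27 = 54 ≡ 11 (mod 43)
(11)^2 ≡ 35 (mod 43)
(35)^4 ≡ 11 (mod 43)
11 - 29 = -18 ≡ 25 (mod 43)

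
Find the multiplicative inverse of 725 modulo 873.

873 = 1×725 + 148
725 = 4×148 + 133
148 = 1×133 + 15
133 = 8×15 + 13
15 = 1×13 + 2
13 = 6×2 + 1
2 = 2×1 + 0
gcd(725, 873) = 1, so the inverse exists.
Back-substitute for 1:
1 = 1×13 − 6×2
  = −6×15 + 7×13
  = 7×133 − 62×15
  = −62×148 + 69×133
  = 69×725 − 338×148
  = −338×873 + 407×725
So 725⁻¹ ≡ 407 (mod 873).

407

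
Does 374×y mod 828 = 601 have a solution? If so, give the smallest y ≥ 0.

gcd(374, 828) = 2, and 2 does not divide 601.
So the congruence has no solution.

no solution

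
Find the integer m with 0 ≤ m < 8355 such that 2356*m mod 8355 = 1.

3181

8355 = 3*2356 + 1287
2356 = 1*1287 + 1069
1287 = 1*1069 + 218
1069 = 4*218 + 197
218 = 1*197 + 21
197 = 9*21 + 8
21 = 2*8 + 5
8 = 1*5 + 3
5 = 1*3 + 2
3 = 1*2 + 1
2 = 2*1 + 0
gcd(2356, 8355) = 1, so the inverse exists.
Back-substitute for 1:
1 = 1*3 − 1*2
  = −1*5 + 2*3
  = 2*8 − 3*5
  = −3*21 + 8*8
  = 8*197 − 75*21
  = −75*218 + 83*197
  = 83*1069 − 407*218
  = −407*1287 + 490*1069
  = 490*2356 − 897*1287
  = −897*8355 + 3181*2356
So 2356⁻¹ ≡ 3181 (mod 8355).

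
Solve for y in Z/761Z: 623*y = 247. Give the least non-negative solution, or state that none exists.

489

gcd(623, 761) = 1, so a unique solution mod 761 exists.
623⁻¹ ≡ 193 (mod 761).
y ≡ 193*247 ≡ 489 (mod 761).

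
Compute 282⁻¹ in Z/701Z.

By the extended Euclidean algorithm:
701 = 2×282 + 137
282 = 2×137 + 8
137 = 17×8 + 1
8 = 8×1 + 0
gcd(282, 701) = 1, so the inverse exists.
Back-substitute for 1:
1 = 1×137 − 17×8
  = −17×282 + 35×137
  = 35×701 − 87×282
So 282⁻¹ ≡ −87 ≡ 614 (mod 701).

614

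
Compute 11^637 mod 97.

49

11^1 ≡ 11 (mod 97)
11^2 ≡ 11^2 = 121 ≡ 24 (mod 97)
11^4 ≡ 24^2 = 576 ≡ 91 (mod 97)
11^8 ≡ 91^2 = 8281 ≡ 36 (mod 97)
11^16 ≡ 36^2 = 1296 ≡ 35 (mod 97)
11^32 ≡ 35^2 = 1225 ≡ 61 (mod 97)
11^64 ≡ 61^2 = 3721 ≡ 35 (mod 97)
11^128 ≡ 35^2 = 1225 ≡ 61 (mod 97)
11^256 ≡ 61^2 = 3721 ≡ 35 (mod 97)
11^512 ≡ 35^2 = 1225 ≡ 61 (mod 97)
11^637 = 11^512 · 11^64 · 11^32 · 11^16 · 11^8 · 11^4 · 11^1 ≡ 61 · 35 · 61 · 35 · 36 · 91 · 11 (mod 97).
Accumulate the product:
61 · 35 = 2135 ≡ 1
1 · 61 = 61
61 · 35 = 2135 ≡ 1
1 · 36 = 36
36 · 91 = 3276 ≡ 75
75 · 11 = 825 ≡ 49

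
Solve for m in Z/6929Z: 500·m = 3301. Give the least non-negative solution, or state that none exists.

1822

gcd(500, 6929) = 1, so a unique solution mod 6929 exists.
500⁻¹ ≡ 4587 (mod 6929).
m ≡ 4587·3301 ≡ 1822 (mod 6929).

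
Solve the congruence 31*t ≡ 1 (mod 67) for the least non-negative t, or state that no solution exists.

13

gcd(31, 67) = 1, so a unique solution mod 67 exists.
31⁻¹ ≡ 13 (mod 67).
t ≡ 13*1 ≡ 13 (mod 67).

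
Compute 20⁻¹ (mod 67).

67 = 3·20 + 7
20 = 2·7 + 6
7 = 1·6 + 1
6 = 6·1 + 0
gcd(20, 67) = 1, so the inverse exists.
Back-substitute for 1:
1 = 1·7 − 1·6
  = −1·20 + 3·7
  = 3·67 − 10·20
So 20⁻¹ ≡ −10 ≡ 57 (mod 67).

57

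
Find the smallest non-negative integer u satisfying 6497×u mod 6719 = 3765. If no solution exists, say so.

gcd(6497, 6719) = 1, so a unique solution mod 6719 exists.
6497⁻¹ ≡ 4328 (mod 6719).
u ≡ 4328×3765 ≡ 1345 (mod 6719).

1345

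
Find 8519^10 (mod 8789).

Using repeated squaring:
10 in binary is 1010, i.e. 10 = 8 + 2.
8519^1 ≡ 8519 (mod 8789)
8519^2 ≡ 8519^2 = 72573361 ≡ 2588 (mod 8789)
8519^4 ≡ 2588^2 = 6697744 ≡ 526 (mod 8789)
8519^8 ≡ 526^2 = 276676 ≡ 4217 (mod 8789)
8519^10 = 8519^8 · 8519^2 ≡ 4217 · 2588 (mod 8789).
4217 · 2588 = 10913596 ≡ 6447 (mod 8789).

6447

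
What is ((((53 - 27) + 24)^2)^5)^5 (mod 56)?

8

53 - 27 = 26
26 + 24 = 50
(50)^2 ≡ 36 (mod 56)
(36)^5 ≡ 8 (mod 56)
(8)^5 ≡ 8 (mod 56)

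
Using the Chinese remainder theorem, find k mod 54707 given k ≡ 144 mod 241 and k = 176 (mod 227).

31956

241⁻¹ mod 227: 241×146 ≡ 1 (mod 227), so 241⁻¹ ≡ 146.
k = 144 + 241×((176 − 144)×146 mod 227) = 144 + 241×132 = 31956.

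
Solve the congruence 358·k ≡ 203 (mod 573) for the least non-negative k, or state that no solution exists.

gcd(358, 573) = 1, so a unique solution mod 573 exists.
358⁻¹ ≡ 565 (mod 573).
k ≡ 565·203 ≡ 95 (mod 573).

95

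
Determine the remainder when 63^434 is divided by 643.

196

Using repeated squaring:
63^1 ≡ 63 (mod 643)
63^2 ≡ 63^2 = 3969 ≡ 111 (mod 643)
63^4 ≡ 111^2 = 12321 ≡ 104 (mod 643)
63^8 ≡ 104^2 = 10816 ≡ 528 (mod 643)
63^16 ≡ 528^2 = 278784 ≡ 365 (mod 643)
63^32 ≡ 365^2 = 133225 ≡ 124 (mod 643)
63^64 ≡ 124^2 = 15376 ≡ 587 (mod 643)
63^128 ≡ 587^2 = 344569 ≡ 564 (mod 643)
63^256 ≡ 564^2 = 318096 ≡ 454 (mod 643)
63^434 = 63^256 * 63^128 * 63^32 * 63^16 * 63^2 ≡ 454 * 564 * 124 * 365 * 111 (mod 643).
Accumulate the product:
454 * 564 = 256056 ≡ 142
142 * 124 = 17608 ≡ 247
247 * 365 = 90155 ≡ 135
135 * 111 = 14985 ≡ 196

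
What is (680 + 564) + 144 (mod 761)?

680 + 564 = 1244 ≡ 483 (mod 761)
483 + 144 = 627

627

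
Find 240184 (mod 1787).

726

240184 = 134·1787 + 726, so 240184 ≡ 726 (mod 1787).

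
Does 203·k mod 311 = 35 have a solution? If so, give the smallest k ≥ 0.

279

gcd(203, 311) = 1, so a unique solution mod 311 exists.
203⁻¹ ≡ 239 (mod 311).
k ≡ 239·35 ≡ 279 (mod 311).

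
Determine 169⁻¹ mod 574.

197

Apply the Euclidean algorithm and back-substitute:
574 = 3×169 + 67
169 = 2×67 + 35
67 = 1×35 + 32
35 = 1×32 + 3
32 = 10×3 + 2
3 = 1×2 + 1
2 = 2×1 + 0
gcd(169, 574) = 1, so the inverse exists.
Back-substitute for 1:
1 = 1×3 − 1×2
  = −1×32 + 11×3
  = 11×35 − 12×32
  = −12×67 + 23×35
  = 23×169 − 58×67
  = −58×574 + 197×169
So 169⁻¹ ≡ 197 (mod 574).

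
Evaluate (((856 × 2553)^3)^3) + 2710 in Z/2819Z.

1444

856 × 2553 = 2185368 ≡ 643 (mod 2819)
(643)^3 ≡ 1912 (mod 2819)
(1912)^3 ≡ 1553 (mod 2819)
1553 + 2710 = 4263 ≡ 1444 (mod 2819)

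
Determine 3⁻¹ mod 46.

46 = 15·3 + 1
3 = 3·1 + 0
gcd(3, 46) = 1, so the inverse exists.
Bézout: 1 = 1·46 − 15·3.
So 3⁻¹ ≡ −15 ≡ 31 (mod 46).

31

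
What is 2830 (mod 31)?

9

2830 = 91×31 + 9, so 2830 ≡ 9 (mod 31).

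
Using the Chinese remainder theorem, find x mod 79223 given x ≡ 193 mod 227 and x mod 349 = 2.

227⁻¹ mod 349: 227×123 ≡ 1 (mod 349), so 227⁻¹ ≡ 123.
x = 193 + 227×((2 − 193)×123 mod 349) = 193 + 227×239 = 54446.
Check: 54446 mod 227 = 193, 54446 mod 349 = 2. ✓

54446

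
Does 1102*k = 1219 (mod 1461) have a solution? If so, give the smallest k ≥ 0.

gcd(1102, 1461) = 1, so a unique solution mod 1461 exists.
1102⁻¹ ≡ 643 (mod 1461).
k ≡ 643*1219 ≡ 721 (mod 1461).

721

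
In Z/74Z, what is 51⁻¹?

45

Apply the Euclidean algorithm and back-substitute:
74 = 1·51 + 23
51 = 2·23 + 5
23 = 4·5 + 3
5 = 1·3 + 2
3 = 1·2 + 1
2 = 2·1 + 0
gcd(51, 74) = 1, so the inverse exists.
Back-substitute for 1:
1 = 1·3 − 1·2
  = −1·5 + 2·3
  = 2·23 − 9·5
  = −9·51 + 20·23
  = 20·74 − 29·51
So 51⁻¹ ≡ −29 ≡ 45 (mod 74).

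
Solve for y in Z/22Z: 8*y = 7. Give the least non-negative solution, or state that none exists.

no solution

gcd(8, 22) = 2, and 2 does not divide 7.
So the congruence has no solution.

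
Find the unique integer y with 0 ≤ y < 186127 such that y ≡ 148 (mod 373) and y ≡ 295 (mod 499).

373⁻¹ mod 499: 373×99 ≡ 1 (mod 499), so 373⁻¹ ≡ 99.
y = 148 + 373×((295 − 148)×99 mod 499) = 148 + 373×82 = 30734.
Check: 30734 mod 373 = 148, 30734 mod 499 = 295. ✓

30734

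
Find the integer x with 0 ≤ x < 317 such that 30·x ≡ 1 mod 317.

74

317 = 10×30 + 17
30 = 1×17 + 13
17 = 1×13 + 4
13 = 3×4 + 1
4 = 4×1 + 0
gcd(30, 317) = 1, so the inverse exists.
Back-substitute for 1:
1 = 1×13 − 3×4
  = −3×17 + 4×13
  = 4×30 − 7×17
  = −7×317 + 74×30
So 30⁻¹ ≡ 74 (mod 317).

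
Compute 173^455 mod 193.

455 in binary is 111000111, i.e. 455 = 256 + 128 + 64 + 4 + 2 + 1.
173^1 ≡ 173 (mod 193)
173^2 ≡ 173^2 = 29929 ≡ 14 (mod 193)
173^4 ≡ 14^2 = 196 ≡ 3 (mod 193)
173^8 ≡ 3^2 = 9 (mod 193)
173^16 ≡ 9^2 = 81 (mod 193)
173^32 ≡ 81^2 = 6561 ≡ 192 (mod 193)
173^64 ≡ 192^2 = 36864 ≡ 1 (mod 193)
173^128 ≡ 1^2 = 1 (mod 193)
173^256 ≡ 1^2 = 1 (mod 193)
173^455 = 173^256 × 173^128 × 173^64 × 173^4 × 173^2 × 173^1 ≡ 1 × 1 × 1 × 3 × 14 × 173 (mod 193).
Accumulate the product:
1 × 1 = 1
1 × 1 = 1
1 × 3 = 3
3 × 14 = 42
42 × 173 = 7266 ≡ 125

125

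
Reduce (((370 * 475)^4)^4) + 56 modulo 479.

370 * 475 = 175750 ≡ 436 (mod 479)
(436)^4 ≡ 178 (mod 479)
(178)^4 ≡ 110 (mod 479)
110 + 56 = 166

166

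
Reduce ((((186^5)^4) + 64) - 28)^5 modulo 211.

31

(186)^5 ≡ 88 (mod 211)
(88)^4 ≡ 171 (mod 211)
171 + 64 = 235 ≡ 24 (mod 211)
24 - 28 = -4 ≡ 207 (mod 211)
(207)^5 ≡ 31 (mod 211)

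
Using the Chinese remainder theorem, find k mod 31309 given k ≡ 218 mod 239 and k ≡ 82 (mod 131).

239⁻¹ mod 131: 239·74 ≡ 1 (mod 131), so 239⁻¹ ≡ 74.
k = 218 + 239·((82 − 218)·74 mod 131) = 218 + 239·23 = 5715.

5715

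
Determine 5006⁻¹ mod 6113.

624

6113 = 1*5006 + 1107
5006 = 4*1107 + 578
1107 = 1*578 + 529
578 = 1*529 + 49
529 = 10*49 + 39
49 = 1*39 + 10
39 = 3*10 + 9
10 = 1*9 + 1
9 = 9*1 + 0
gcd(5006, 6113) = 1, so the inverse exists.
Back-substitute for 1:
1 = 1*10 − 1*9
  = −1*39 + 4*10
  = 4*49 − 5*39
  = −5*529 + 54*49
  = 54*578 − 59*529
  = −59*1107 + 113*578
  = 113*5006 − 511*1107
  = −511*6113 + 624*5006
So 5006⁻¹ ≡ 624 (mod 6113).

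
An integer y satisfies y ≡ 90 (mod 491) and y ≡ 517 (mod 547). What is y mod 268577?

491⁻¹ mod 547: 491*420 ≡ 1 (mod 547), so 491⁻¹ ≡ 420.
y = 90 + 491*((517 − 90)*420 mod 547) = 90 + 491*471 = 231351.

231351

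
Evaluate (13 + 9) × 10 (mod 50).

13 + 9 = 22
22 × 10 = 220 ≡ 20 (mod 50)

20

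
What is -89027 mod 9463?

-89027 = -10*9463 + 5603, so -89027 ≡ 5603 (mod 9463).

5603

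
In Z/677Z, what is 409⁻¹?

629

By the extended Euclidean algorithm:
677 = 1·409 + 268
409 = 1·268 + 141
268 = 1·141 + 127
141 = 1·127 + 14
127 = 9·14 + 1
14 = 14·1 + 0
gcd(409, 677) = 1, so the inverse exists.
Back-substitute for 1:
1 = 1·127 − 9·14
  = −9·141 + 10·127
  = 10·268 − 19·141
  = −19·409 + 29·268
  = 29·677 − 48·409
So 409⁻¹ ≡ −48 ≡ 629 (mod 677).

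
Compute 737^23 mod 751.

23 in binary is 10111, i.e. 23 = 16 + 4 + 2 + 1.
737^1 ≡ 737 (mod 751)
737^2 ≡ 737^2 = 543169 ≡ 196 (mod 751)
737^4 ≡ 196^2 = 38416 ≡ 115 (mod 751)
737^8 ≡ 115^2 = 13225 ≡ 458 (mod 751)
737^16 ≡ 458^2 = 209764 ≡ 235 (mod 751)
737^23 = 737^16 × 737^4 × 737^2 × 737^1 ≡ 235 × 115 × 196 × 737 (mod 751).
Accumulate the product:
235 × 115 = 27025 ≡ 740
740 × 196 = 145040 ≡ 97
97 × 737 = 71489 ≡ 144

144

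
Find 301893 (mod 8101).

301893 = 37*8101 + 2156, so 301893 ≡ 2156 (mod 8101).

2156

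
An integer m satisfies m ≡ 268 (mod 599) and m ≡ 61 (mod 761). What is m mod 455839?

431548

599⁻¹ mod 761: 599*559 ≡ 1 (mod 761), so 599⁻¹ ≡ 559.
m = 268 + 599*((61 − 268)*559 mod 761) = 268 + 599*720 = 431548.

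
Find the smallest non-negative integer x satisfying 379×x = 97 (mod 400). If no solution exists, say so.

243

gcd(379, 400) = 1, so a unique solution mod 400 exists.
379⁻¹ ≡ 19 (mod 400).
x ≡ 19×97 ≡ 243 (mod 400).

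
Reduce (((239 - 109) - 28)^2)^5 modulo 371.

239 - 109 = 130
130 - 28 = 102
(102)^2 ≡ 16 (mod 371)
(16)^5 ≡ 130 (mod 371)

130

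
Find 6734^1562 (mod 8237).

7189

By square-and-multiply:
6734^1 ≡ 6734 (mod 8237)
6734^2 ≡ 6734^2 = 45346756 ≡ 2071 (mod 8237)
6734^4 ≡ 2071^2 = 4289041 ≡ 5801 (mod 8237)
6734^8 ≡ 5801^2 = 33651601 ≡ 3456 (mod 8237)
6734^16 ≡ 3456^2 = 11943936 ≡ 286 (mod 8237)
6734^32 ≡ 286^2 = 81796 ≡ 7663 (mod 8237)
6734^64 ≡ 7663^2 = 58721569 ≡ 8233 (mod 8237)
6734^128 ≡ 8233^2 = 67782289 ≡ 16 (mod 8237)
6734^256 ≡ 16^2 = 256 (mod 8237)
6734^512 ≡ 256^2 = 65536 ≡ 7877 (mod 8237)
6734^1024 ≡ 7877^2 = 62047129 ≡ 6045 (mod 8237)
6734^1562 = 6734^1024 × 6734^512 × 6734^16 × 6734^8 × 6734^2 ≡ 6045 × 7877 × 286 × 3456 × 2071 (mod 8237).
Accumulate the product:
6045 × 7877 = 47616465 ≡ 6605
6605 × 286 = 1889030 ≡ 2757
2757 × 3456 = 9528192 ≡ 6220
6220 × 2071 = 12881620 ≡ 7189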